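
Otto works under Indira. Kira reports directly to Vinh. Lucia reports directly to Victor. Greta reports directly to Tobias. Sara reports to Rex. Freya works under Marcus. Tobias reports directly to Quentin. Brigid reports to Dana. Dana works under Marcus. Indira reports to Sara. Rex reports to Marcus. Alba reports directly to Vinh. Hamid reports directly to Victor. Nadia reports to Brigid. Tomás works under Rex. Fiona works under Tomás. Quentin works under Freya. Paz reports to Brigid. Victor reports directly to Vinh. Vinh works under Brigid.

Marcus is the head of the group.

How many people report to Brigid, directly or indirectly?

8

Brigid directly manages Vinh, Paz, Nadia. Under Vinh: Alba, Kira, Victor, Hamid, Lucia (5). Paz has no reports. Nadia has no reports. So Brigid's organization is 3 direct reports plus everyone under them: 6 + 1 + 1 = 8.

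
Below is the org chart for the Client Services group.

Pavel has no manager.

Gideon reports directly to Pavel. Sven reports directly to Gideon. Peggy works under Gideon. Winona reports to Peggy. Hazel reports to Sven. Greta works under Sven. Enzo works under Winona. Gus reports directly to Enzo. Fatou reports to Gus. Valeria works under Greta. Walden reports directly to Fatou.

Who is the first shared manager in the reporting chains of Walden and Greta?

Gideon

Walden's chain of managers is Fatou, Gus, Enzo, Winona, Peggy, Gideon, Pavel. Greta's chain of managers is Sven, Gideon, Pavel. The first manager that appears in both chains is Gideon.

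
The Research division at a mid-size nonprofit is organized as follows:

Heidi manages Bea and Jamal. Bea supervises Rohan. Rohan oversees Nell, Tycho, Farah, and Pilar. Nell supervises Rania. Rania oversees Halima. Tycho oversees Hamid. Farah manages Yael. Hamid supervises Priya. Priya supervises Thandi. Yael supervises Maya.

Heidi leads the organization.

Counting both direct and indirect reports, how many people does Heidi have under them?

14

Heidi directly manages Bea, Jamal. Under Bea: Rohan, Pilar, Farah, Yael, Maya, Tycho, Hamid, Priya, Thandi, Nell, Rania, Halima (12). Jamal has no reports. So Heidi's organization is 2 direct reports plus everyone under them: 13 + 1 = 14.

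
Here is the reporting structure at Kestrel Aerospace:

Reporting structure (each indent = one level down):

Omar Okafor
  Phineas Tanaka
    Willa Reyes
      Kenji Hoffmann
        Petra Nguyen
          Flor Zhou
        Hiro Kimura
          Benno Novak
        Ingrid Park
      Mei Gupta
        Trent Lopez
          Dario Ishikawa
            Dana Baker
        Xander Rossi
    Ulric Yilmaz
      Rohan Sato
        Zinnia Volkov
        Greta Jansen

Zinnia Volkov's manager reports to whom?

Zinnia Volkov reports to Rohan Sato, and Rohan Sato reports to Ulric Yilmaz. So Zinnia Volkov's skip-level manager is Ulric Yilmaz.

Ulric Yilmaz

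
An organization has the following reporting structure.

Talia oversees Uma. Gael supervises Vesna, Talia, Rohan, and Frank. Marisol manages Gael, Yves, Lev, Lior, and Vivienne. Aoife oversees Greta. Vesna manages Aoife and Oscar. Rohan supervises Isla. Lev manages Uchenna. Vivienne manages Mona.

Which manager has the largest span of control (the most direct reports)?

Direct-report counts: Marisol has 5; Vivienne has 1; Lev has 1; Gael has 4; Rohan has 1; Talia has 1; Vesna has 2; Aoife has 1. The largest is 5, held by Marisol.

Marisol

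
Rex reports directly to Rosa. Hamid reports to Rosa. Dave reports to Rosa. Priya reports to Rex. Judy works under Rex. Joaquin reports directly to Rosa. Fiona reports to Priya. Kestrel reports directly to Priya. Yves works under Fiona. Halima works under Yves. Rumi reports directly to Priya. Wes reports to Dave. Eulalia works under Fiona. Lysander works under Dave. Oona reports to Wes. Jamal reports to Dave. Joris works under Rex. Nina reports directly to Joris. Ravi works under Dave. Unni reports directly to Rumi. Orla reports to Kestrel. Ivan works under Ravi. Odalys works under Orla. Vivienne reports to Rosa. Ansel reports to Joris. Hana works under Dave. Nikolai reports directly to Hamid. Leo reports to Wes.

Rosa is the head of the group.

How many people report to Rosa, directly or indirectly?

28

Rosa directly manages Rex, Hamid, Dave, Joaquin, Vivienne. Under Rex: Joris, Ansel, Nina, Judy, Priya, Rumi, Unni, Kestrel, Orla, Odalys, Fiona, Eulalia, Yves, Halima (14). Under Hamid: Nikolai (1). Under Dave: Hana, Ravi, Ivan, Jamal, Lysander, Wes, Leo, Oona (8). Joaquin has no reports. Vivienne has no reports. So Rosa's organization is 5 direct reports plus everyone under them: 15 + 2 + 9 + 1 + 1 = 28.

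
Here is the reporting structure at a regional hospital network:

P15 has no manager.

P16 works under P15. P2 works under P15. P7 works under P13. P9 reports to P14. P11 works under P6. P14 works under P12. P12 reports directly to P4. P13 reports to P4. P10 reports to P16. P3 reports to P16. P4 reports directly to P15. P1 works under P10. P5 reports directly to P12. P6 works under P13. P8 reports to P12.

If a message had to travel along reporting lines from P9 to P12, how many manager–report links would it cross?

2

P9 is in P12's organization: the chain from P9 up to P12 is P9 → P14 → P12, which is 2 links.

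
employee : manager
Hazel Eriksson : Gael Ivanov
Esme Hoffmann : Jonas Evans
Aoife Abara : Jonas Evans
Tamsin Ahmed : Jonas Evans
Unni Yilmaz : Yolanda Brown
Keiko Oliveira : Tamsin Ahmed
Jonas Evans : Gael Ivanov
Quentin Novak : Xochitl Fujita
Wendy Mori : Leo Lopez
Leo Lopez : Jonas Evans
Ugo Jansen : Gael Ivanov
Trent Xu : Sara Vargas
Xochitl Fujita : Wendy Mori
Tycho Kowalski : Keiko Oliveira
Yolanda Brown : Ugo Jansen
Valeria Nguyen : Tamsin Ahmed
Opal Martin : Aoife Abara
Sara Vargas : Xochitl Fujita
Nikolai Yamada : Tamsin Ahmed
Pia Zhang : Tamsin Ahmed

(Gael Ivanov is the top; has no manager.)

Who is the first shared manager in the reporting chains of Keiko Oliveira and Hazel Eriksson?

Gael Ivanov

Keiko Oliveira's chain of managers is Tamsin Ahmed, Jonas Evans, Gael Ivanov. Hazel Eriksson's chain of managers is Gael Ivanov. The first manager that appears in both chains is Gael Ivanov.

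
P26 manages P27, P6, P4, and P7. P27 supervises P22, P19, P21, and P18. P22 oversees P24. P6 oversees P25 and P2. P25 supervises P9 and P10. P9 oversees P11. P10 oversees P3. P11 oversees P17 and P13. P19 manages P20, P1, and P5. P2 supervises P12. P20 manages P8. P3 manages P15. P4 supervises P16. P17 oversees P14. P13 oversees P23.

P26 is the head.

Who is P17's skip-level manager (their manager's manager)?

P9

P17 reports to P11, and P11 reports to P9. So P17's skip-level manager is P9.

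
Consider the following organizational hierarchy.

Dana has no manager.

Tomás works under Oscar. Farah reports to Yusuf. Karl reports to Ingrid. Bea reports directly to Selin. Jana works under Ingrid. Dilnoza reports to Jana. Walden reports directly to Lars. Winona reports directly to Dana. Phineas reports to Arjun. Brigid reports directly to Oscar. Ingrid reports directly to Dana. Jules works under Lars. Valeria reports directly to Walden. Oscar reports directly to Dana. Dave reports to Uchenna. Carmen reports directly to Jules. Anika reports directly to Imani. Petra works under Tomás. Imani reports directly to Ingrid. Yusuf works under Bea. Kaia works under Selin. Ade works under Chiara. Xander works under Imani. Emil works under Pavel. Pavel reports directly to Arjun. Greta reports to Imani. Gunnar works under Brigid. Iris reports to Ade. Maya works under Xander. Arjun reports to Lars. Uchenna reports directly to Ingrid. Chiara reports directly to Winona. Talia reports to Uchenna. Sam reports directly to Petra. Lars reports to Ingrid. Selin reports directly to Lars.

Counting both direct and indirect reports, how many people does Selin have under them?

4

Selin directly manages Bea, Kaia. Under Bea: Yusuf, Farah (2). Kaia has no reports. So Selin's organization is 2 direct reports plus everyone under them: 3 + 1 = 4.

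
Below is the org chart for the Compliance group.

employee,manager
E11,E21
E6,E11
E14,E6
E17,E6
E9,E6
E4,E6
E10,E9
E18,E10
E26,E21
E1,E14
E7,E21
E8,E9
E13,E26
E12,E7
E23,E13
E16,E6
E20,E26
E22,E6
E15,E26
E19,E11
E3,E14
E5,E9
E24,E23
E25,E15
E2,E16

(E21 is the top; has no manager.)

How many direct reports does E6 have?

6

E6 directly manages E14, E17, E9, E4, E16, E22. That is 6 direct reports.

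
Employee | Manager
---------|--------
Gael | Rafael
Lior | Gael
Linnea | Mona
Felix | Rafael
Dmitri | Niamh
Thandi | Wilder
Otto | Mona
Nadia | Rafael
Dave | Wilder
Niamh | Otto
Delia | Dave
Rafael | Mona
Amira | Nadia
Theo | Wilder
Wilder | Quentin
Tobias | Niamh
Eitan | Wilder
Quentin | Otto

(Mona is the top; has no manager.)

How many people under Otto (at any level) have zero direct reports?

6

The people in Otto's organization with no one reporting to them are Dmitri, Tobias, Thandi, Theo, Eitan, Delia. That is 6.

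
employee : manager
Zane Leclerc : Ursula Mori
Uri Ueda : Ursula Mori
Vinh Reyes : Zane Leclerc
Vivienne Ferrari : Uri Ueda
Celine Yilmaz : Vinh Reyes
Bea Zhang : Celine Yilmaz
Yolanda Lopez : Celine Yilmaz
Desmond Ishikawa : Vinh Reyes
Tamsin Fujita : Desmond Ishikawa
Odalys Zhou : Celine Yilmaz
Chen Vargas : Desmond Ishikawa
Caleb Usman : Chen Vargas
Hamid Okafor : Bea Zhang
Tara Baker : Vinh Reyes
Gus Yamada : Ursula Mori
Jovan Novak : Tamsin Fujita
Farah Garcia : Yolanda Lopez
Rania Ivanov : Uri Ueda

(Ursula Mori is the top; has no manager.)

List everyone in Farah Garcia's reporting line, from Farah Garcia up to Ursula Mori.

Farah Garcia -> Yolanda Lopez -> Celine Yilmaz -> Vinh Reyes -> Zane Leclerc -> Ursula Mori

Farah Garcia reports to Yolanda Lopez. Yolanda Lopez reports to Celine Yilmaz. Celine Yilmaz reports to Vinh Reyes. Vinh Reyes reports to Zane Leclerc. Zane Leclerc reports to Ursula Mori. Ursula Mori is at the top.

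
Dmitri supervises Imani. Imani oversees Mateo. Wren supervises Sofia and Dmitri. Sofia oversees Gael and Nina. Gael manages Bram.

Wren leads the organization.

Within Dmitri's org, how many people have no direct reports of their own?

The only person in Dmitri's organization with no one reporting to them is Mateo. That is 1.

1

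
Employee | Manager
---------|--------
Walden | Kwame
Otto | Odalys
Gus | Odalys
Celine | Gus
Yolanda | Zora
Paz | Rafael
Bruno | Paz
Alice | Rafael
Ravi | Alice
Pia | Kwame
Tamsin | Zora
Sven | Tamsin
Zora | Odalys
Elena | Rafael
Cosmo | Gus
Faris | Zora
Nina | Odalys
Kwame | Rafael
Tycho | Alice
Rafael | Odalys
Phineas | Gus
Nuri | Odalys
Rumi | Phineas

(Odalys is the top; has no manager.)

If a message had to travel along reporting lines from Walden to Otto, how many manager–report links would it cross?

Walden is 3 levels below Odalys, and Otto is 1 level below Odalys (their lowest common manager). The shortest path runs up from Walden to Odalys and back down to Otto: 3 + 1 = 4 links.

4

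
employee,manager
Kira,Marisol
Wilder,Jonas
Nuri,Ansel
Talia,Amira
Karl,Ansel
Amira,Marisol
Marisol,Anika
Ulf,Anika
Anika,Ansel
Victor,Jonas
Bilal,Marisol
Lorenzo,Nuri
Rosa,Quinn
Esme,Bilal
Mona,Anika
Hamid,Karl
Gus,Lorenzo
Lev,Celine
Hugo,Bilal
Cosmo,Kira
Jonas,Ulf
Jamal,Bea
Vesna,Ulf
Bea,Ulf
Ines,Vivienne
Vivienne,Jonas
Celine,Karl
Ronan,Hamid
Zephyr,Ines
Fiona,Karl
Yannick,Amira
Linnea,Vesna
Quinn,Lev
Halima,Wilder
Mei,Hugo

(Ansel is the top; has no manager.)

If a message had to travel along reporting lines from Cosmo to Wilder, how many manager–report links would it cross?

6

Cosmo is 3 levels below Anika, and Wilder is 3 levels below Anika (their lowest common manager). The shortest path runs up from Cosmo to Anika and back down to Wilder: 3 + 3 = 6 links.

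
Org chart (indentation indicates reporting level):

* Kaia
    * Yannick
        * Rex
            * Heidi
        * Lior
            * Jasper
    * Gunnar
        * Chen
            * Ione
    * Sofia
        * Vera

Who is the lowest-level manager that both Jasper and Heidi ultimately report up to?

Yannick

Jasper's chain of managers is Lior, Yannick, Kaia. Heidi's chain of managers is Rex, Yannick, Kaia. The first manager that appears in both chains is Yannick.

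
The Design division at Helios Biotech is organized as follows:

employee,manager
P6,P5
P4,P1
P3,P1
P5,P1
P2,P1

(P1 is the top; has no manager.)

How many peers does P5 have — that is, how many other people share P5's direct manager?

P5 reports to P1. P1's other direct reports are P4, P2, P3 — 3 peers.

3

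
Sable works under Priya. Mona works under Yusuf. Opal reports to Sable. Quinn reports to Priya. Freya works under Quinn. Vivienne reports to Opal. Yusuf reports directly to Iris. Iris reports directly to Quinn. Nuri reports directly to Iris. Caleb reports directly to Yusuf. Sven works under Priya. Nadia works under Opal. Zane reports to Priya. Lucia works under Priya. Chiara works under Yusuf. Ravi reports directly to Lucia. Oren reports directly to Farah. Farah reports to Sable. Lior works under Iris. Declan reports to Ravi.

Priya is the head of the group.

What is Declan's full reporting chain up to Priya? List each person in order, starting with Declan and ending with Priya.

Declan -> Ravi -> Lucia -> Priya

Declan reports to Ravi. Ravi reports to Lucia. Lucia reports to Priya. Priya is at the top.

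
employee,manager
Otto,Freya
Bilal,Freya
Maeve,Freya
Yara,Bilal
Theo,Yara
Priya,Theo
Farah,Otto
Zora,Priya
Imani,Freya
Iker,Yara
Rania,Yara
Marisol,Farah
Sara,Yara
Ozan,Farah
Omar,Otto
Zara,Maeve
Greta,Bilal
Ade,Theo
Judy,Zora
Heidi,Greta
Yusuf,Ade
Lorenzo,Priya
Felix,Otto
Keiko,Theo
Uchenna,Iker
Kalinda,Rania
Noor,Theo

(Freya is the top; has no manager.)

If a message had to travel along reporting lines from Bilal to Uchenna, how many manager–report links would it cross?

Uchenna is in Bilal's organization: the chain from Uchenna up to Bilal is Uchenna → Iker → Yara → Bilal, which is 3 links.

3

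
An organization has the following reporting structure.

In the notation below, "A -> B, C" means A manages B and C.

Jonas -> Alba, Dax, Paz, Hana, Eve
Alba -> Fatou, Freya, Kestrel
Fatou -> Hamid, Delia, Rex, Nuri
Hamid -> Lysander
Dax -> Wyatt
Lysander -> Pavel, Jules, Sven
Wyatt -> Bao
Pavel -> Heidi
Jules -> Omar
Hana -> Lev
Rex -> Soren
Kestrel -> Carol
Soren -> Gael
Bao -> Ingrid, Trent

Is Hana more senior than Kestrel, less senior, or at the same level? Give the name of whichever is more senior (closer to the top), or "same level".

Hana is 1 level below Jonas; Kestrel is 2. Hana is higher.

Hana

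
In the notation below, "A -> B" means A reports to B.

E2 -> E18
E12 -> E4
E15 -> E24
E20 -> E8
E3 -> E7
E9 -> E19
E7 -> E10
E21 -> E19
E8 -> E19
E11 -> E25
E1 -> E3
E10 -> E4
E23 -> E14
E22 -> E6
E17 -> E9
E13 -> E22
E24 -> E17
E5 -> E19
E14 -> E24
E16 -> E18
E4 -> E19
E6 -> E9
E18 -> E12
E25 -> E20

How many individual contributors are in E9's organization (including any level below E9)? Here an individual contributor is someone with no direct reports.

The people in E9's organization with no one reporting to them are E13, E23, E15. That is 3.

3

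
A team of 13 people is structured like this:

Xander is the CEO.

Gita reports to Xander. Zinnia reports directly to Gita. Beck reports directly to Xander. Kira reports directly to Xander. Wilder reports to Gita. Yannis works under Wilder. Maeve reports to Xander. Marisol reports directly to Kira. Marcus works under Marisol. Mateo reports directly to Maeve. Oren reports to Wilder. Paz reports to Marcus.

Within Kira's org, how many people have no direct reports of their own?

The only person in Kira's organization with no one reporting to them is Paz. That is 1.

1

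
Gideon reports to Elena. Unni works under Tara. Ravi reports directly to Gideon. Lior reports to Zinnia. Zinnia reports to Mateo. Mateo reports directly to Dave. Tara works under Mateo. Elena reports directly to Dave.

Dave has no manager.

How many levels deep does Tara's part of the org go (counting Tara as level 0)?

The longest chain under Tara runs Tara → Unni, which is 1 level below Tara.

1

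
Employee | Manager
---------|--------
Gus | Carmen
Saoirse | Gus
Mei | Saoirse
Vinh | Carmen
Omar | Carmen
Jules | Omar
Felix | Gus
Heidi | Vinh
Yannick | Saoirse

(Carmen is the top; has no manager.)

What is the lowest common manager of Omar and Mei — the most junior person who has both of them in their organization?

Omar's chain of managers is Carmen. Mei's chain of managers is Saoirse, Gus, Carmen. The first manager that appears in both chains is Carmen.

Carmen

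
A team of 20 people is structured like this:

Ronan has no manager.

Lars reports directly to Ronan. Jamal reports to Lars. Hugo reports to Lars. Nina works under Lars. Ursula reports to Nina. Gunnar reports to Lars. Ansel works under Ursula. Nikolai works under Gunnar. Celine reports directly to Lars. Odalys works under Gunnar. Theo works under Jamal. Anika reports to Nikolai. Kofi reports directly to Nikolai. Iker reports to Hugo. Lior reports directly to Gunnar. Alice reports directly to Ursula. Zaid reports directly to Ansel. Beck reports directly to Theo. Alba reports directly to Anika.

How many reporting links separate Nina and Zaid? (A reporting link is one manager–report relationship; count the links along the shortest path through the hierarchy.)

Zaid is in Nina's organization: the chain from Zaid up to Nina is Zaid → Ansel → Ursula → Nina, which is 3 links.

3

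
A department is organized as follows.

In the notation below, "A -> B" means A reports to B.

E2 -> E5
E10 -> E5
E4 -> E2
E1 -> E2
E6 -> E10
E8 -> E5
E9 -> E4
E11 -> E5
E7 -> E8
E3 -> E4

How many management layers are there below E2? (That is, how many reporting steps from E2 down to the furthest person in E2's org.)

The longest chain under E2 runs E2 → E4 → E3, which is 2 levels below E2.

2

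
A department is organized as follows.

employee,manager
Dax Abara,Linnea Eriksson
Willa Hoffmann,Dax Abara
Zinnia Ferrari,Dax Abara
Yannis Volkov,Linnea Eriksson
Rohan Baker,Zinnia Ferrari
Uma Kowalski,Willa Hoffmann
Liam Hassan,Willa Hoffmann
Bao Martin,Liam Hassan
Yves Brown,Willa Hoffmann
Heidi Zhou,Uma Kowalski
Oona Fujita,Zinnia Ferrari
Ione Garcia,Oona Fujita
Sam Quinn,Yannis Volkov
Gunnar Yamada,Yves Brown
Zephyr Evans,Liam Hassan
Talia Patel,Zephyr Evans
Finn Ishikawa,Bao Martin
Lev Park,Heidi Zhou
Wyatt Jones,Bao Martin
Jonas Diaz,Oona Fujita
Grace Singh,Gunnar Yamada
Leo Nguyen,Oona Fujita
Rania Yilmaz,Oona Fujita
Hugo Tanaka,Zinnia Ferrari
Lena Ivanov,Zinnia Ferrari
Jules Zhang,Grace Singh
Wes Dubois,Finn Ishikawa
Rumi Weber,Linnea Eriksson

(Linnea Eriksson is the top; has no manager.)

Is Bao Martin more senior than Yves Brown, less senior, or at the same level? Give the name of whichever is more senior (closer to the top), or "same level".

Yves Brown

Bao Martin is 4 levels below Linnea Eriksson; Yves Brown is 3. Yves Brown is higher.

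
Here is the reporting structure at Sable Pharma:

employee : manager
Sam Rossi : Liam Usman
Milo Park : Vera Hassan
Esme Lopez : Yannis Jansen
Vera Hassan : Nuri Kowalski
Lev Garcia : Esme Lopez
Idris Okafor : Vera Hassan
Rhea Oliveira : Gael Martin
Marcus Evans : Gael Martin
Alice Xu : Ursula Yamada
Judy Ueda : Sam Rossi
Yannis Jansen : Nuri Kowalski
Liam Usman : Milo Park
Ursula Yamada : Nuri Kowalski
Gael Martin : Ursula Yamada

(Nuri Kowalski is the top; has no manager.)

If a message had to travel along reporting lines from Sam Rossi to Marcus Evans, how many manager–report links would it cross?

7

Sam Rossi is 4 levels below Nuri Kowalski, and Marcus Evans is 3 levels below Nuri Kowalski (their lowest common manager). The shortest path runs up from Sam Rossi to Nuri Kowalski and back down to Marcus Evans: 4 + 3 = 7 links.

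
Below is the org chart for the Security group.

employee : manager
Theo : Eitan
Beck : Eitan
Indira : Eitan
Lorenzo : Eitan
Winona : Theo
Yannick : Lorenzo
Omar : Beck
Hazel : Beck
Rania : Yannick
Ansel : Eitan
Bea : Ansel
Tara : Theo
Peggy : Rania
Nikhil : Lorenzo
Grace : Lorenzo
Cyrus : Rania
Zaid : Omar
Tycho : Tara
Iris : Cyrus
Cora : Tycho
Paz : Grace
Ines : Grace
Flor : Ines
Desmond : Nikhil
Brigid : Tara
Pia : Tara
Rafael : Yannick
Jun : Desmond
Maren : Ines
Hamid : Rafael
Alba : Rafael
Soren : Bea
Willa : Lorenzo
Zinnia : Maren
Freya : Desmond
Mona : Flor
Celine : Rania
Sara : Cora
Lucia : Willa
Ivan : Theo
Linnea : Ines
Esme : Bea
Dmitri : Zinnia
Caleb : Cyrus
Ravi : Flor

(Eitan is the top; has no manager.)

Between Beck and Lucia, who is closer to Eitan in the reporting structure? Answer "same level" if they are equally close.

Beck is 1 level below Eitan; Lucia is 3. Beck is higher.

Beck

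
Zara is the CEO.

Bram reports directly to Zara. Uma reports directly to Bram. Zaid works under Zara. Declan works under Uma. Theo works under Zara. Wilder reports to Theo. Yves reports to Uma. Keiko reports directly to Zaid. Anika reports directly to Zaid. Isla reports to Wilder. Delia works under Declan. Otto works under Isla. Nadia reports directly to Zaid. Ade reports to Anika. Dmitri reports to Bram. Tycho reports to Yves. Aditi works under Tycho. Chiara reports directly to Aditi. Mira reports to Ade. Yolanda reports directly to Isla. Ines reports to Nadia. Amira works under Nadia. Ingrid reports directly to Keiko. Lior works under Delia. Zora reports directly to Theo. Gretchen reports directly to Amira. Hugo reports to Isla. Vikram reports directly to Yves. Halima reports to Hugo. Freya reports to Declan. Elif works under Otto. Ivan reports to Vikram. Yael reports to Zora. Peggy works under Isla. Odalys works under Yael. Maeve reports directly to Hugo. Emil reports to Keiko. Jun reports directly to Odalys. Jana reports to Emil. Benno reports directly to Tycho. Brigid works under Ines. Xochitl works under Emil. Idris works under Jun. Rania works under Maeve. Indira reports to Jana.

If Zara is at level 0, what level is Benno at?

5

Chain from Benno up to Zara: Benno → Tycho → Yves → Uma → Bram → Zara. That is 5 steps up, so Benno is 5 levels below Zara.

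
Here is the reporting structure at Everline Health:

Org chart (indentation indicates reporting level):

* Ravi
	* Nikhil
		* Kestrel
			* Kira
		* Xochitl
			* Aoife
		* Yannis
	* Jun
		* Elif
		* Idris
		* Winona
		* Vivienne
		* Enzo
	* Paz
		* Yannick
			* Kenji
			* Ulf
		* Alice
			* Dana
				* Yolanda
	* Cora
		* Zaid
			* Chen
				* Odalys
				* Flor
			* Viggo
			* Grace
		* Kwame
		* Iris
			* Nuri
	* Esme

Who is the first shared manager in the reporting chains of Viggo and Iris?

Viggo's chain of managers is Zaid, Cora, Ravi. Iris's chain of managers is Cora, Ravi. The first manager that appears in both chains is Cora.

Cora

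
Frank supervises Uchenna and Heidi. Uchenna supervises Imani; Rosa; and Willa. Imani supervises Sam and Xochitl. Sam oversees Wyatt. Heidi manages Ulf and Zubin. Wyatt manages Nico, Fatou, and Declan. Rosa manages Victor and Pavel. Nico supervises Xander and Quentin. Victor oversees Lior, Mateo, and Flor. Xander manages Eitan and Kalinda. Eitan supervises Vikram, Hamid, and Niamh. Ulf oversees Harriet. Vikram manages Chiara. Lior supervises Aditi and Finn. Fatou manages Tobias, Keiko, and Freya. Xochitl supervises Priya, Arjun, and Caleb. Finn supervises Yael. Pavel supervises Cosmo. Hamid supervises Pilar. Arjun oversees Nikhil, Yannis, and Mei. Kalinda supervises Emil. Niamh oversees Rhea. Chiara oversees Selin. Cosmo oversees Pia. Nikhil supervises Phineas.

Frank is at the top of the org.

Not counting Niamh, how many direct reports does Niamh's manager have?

2

Niamh reports to Eitan. Eitan's other direct reports are Vikram, Hamid — 2 peers.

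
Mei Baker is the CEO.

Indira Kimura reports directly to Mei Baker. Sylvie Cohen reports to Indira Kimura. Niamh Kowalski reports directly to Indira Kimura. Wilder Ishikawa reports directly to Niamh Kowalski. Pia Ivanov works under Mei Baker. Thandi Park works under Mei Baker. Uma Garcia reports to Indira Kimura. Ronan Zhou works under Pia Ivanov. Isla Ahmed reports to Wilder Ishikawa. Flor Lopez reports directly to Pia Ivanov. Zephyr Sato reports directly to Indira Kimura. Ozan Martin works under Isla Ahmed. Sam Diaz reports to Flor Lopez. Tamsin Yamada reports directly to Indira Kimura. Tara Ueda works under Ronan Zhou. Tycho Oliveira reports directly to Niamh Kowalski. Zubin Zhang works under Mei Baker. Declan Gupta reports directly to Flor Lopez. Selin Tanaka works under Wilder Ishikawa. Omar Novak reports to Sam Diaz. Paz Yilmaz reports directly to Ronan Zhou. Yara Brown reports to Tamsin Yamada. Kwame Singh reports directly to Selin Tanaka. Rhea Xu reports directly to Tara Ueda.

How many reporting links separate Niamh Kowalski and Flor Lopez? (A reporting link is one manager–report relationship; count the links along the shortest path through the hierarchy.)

Niamh Kowalski is 2 levels below Mei Baker, and Flor Lopez is 2 levels below Mei Baker (their lowest common manager). The shortest path runs up from Niamh Kowalski to Mei Baker and back down to Flor Lopez: 2 + 2 = 4 links.

4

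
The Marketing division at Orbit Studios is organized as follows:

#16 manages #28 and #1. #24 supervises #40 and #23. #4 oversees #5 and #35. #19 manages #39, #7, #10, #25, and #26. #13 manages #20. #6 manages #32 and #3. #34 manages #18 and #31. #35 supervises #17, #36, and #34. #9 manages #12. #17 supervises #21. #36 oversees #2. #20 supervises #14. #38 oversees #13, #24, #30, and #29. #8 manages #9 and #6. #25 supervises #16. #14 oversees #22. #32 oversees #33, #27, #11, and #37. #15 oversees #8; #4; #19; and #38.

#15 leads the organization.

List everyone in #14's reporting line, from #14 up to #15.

#14 reports to #20. #20 reports to #13. #13 reports to #38. #38 reports to #15. #15 is at the top.

#14 -> #20 -> #13 -> #38 -> #15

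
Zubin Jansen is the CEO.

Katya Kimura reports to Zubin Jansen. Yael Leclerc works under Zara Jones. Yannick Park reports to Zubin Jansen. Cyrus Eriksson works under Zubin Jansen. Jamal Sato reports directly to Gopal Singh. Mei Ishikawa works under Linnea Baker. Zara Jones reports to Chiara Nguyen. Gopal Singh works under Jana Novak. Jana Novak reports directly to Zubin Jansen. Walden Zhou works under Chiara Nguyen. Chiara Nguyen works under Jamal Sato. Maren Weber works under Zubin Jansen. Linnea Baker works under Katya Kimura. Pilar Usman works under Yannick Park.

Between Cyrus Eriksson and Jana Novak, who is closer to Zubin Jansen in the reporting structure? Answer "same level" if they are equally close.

same level

Both Cyrus Eriksson and Jana Novak are 1 level below Zubin Jansen.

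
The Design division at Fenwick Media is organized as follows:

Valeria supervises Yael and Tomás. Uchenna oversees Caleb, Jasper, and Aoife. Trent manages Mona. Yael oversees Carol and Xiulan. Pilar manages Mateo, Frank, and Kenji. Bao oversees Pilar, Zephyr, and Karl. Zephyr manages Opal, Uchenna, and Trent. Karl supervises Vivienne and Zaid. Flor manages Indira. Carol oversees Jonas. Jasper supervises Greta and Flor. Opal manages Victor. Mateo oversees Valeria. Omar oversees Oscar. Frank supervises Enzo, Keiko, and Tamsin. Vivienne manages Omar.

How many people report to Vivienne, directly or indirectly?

Vivienne directly manages Omar. Under Omar: Oscar (1). That's 2 in total.

2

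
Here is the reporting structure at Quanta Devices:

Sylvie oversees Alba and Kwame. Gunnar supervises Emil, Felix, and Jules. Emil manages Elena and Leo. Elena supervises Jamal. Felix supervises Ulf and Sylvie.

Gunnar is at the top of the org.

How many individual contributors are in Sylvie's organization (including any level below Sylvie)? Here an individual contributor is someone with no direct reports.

The people in Sylvie's organization with no one reporting to them are Alba, Kwame. That is 2.

2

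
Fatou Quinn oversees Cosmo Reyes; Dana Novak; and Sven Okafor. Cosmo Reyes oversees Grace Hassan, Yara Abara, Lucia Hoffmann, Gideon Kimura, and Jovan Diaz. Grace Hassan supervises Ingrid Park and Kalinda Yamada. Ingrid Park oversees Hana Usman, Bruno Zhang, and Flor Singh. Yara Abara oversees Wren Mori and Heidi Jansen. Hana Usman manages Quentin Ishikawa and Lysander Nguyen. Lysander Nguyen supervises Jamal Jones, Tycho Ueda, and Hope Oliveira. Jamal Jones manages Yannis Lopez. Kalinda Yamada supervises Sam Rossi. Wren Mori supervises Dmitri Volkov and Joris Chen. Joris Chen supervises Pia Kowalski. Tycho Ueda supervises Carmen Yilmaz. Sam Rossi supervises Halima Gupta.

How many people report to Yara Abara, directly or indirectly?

5

Yara Abara directly manages Wren Mori, Heidi Jansen. Under Wren Mori: Joris Chen, Pia Kowalski, Dmitri Volkov (3). Heidi Jansen has no reports. So Yara Abara's organization is 2 direct reports plus everyone under them: 4 + 1 = 5.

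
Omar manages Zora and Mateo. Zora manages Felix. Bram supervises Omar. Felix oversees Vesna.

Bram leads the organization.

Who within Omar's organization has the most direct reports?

Omar

Direct-report counts within Omar's organization: Omar has 2; Zora has 1; Felix has 1. The largest is 2, held by Omar.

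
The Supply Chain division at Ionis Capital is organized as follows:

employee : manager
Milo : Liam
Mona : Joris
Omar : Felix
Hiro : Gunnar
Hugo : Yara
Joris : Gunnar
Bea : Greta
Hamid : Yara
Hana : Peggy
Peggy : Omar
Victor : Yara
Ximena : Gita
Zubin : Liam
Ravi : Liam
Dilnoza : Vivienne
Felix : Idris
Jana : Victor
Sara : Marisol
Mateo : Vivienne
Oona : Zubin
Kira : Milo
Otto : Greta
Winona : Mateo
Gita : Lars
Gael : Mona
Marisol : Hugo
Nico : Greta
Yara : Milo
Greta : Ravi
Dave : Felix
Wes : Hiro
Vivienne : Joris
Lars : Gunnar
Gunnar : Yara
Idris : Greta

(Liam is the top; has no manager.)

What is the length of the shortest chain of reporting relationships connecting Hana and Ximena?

Hana is 7 levels below Liam, and Ximena is 6 levels below Liam (their lowest common manager). The shortest path runs up from Hana to Liam and back down to Ximena: 7 + 6 = 13 links.

13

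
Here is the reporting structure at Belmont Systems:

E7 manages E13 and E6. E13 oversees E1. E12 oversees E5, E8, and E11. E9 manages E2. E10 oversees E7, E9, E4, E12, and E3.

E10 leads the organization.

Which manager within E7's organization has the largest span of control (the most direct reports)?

E7

Direct-report counts within E7's organization: E7 has 2; E13 has 1. The largest is 2, held by E7.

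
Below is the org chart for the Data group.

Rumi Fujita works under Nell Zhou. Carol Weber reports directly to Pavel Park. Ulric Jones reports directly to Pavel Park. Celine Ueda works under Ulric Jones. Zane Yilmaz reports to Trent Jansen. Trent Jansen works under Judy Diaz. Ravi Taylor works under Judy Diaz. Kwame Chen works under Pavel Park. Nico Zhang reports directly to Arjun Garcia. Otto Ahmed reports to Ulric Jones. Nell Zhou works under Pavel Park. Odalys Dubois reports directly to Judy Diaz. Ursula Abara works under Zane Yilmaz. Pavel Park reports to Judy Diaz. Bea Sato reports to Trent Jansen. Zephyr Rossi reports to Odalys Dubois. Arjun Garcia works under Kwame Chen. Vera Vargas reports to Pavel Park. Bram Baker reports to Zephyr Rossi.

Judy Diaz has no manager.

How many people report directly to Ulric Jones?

2

Ulric Jones directly manages Otto Ahmed, Celine Ueda. That is 2 direct reports.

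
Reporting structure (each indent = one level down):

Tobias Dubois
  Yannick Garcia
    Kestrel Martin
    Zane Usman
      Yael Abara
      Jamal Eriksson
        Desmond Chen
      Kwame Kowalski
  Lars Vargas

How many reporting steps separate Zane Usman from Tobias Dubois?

Chain from Zane Usman up to Tobias Dubois: Zane Usman → Yannick Garcia → Tobias Dubois. That is 2 steps up, so Zane Usman is 2 levels below Tobias Dubois.

2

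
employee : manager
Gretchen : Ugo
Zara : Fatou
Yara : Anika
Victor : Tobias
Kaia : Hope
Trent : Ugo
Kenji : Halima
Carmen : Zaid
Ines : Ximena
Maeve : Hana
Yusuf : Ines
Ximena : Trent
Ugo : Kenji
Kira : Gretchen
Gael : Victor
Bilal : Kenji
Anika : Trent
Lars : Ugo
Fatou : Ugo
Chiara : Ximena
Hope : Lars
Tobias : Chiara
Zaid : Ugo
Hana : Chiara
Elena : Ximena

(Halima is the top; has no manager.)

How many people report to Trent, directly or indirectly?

Trent directly manages Ximena, Anika. Under Ximena: Elena, Ines, Yusuf, Chiara, Tobias, Victor, Gael, Hana, Maeve (9). Under Anika: Yara (1). So Trent's organization is 2 direct reports plus everyone under them: 10 + 2 = 12.

12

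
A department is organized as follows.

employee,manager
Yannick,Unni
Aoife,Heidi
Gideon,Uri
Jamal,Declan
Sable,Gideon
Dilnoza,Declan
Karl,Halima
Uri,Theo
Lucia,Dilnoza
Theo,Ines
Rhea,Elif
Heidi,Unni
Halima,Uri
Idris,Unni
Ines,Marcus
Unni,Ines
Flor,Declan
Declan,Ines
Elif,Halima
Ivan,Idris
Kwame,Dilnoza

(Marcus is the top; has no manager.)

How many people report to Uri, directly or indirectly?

6

Uri directly manages Halima, Gideon. Under Halima: Karl, Elif, Rhea (3). Under Gideon: Sable (1). So Uri's organization is 2 direct reports plus everyone under them: 4 + 2 = 6.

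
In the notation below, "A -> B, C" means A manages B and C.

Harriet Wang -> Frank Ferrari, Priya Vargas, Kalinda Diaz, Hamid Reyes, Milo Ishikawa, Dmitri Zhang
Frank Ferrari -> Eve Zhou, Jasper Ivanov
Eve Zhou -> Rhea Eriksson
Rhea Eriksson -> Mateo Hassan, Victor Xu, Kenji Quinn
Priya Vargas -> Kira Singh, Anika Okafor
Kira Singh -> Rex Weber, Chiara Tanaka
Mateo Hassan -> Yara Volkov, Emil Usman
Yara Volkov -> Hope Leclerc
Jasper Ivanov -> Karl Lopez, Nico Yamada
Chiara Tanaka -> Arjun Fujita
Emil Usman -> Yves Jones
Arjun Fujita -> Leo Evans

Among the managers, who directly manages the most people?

Direct-report counts: Harriet Wang has 6; Priya Vargas has 2; Kira Singh has 2; Chiara Tanaka has 1; Arjun Fujita has 1; Frank Ferrari has 2; Jasper Ivanov has 2; Eve Zhou has 1; Rhea Eriksson has 3; Mateo Hassan has 2; Emil Usman has 1; Yara Volkov has 1. The largest is 6, held by Harriet Wang.

Harriet Wang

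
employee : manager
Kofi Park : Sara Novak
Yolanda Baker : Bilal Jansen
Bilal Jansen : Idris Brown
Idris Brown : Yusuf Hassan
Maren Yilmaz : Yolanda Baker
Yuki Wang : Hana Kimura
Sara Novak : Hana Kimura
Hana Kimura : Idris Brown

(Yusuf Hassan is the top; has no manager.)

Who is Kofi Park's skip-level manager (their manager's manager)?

Hana Kimura

Kofi Park reports to Sara Novak, and Sara Novak reports to Hana Kimura. So Kofi Park's skip-level manager is Hana Kimura.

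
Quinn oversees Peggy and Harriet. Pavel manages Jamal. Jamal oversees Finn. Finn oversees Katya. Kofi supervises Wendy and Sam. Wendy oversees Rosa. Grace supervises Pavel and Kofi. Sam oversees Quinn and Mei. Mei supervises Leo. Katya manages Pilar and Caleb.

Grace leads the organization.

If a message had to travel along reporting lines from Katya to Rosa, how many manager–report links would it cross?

Katya is 4 levels below Grace, and Rosa is 3 levels below Grace (their lowest common manager). The shortest path runs up from Katya to Grace and back down to Rosa: 4 + 3 = 7 links.

7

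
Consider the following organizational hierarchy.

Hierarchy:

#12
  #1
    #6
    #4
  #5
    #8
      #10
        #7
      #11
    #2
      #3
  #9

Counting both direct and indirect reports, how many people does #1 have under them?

#1 directly manages #6, #4. #6 has no reports. #4 has no reports. So #1's organization is 2 direct reports plus everyone under them: 1 + 1 = 2.

2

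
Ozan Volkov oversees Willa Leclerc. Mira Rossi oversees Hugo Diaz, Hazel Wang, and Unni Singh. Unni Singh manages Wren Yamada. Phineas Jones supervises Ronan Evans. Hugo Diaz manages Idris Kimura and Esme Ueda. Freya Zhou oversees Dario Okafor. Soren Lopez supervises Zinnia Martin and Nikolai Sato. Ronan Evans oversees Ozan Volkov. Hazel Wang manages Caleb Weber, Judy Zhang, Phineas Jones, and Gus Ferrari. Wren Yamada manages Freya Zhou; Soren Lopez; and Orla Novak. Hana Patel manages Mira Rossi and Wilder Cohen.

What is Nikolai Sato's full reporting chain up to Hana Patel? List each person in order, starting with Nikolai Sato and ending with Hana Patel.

Nikolai Sato reports to Soren Lopez. Soren Lopez reports to Wren Yamada. Wren Yamada reports to Unni Singh. Unni Singh reports to Mira Rossi. Mira Rossi reports to Hana Patel. Hana Patel is at the top.

Nikolai Sato -> Soren Lopez -> Wren Yamada -> Unni Singh -> Mira Rossi -> Hana Patel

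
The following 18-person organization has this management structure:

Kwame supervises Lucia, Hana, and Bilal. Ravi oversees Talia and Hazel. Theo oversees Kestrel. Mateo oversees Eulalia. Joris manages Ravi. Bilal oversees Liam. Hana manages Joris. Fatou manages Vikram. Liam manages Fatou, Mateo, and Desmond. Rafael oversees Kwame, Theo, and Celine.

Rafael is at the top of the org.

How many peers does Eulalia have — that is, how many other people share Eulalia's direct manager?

0

Eulalia reports to Mateo, and Mateo has no other direct reports. Eulalia has 0 peers.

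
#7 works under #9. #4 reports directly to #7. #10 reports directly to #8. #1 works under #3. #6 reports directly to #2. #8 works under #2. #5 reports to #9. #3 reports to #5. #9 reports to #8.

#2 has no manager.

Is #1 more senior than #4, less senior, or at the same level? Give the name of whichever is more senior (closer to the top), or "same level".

#1 is 5 levels below #2; #4 is 4. #4 is higher.

#4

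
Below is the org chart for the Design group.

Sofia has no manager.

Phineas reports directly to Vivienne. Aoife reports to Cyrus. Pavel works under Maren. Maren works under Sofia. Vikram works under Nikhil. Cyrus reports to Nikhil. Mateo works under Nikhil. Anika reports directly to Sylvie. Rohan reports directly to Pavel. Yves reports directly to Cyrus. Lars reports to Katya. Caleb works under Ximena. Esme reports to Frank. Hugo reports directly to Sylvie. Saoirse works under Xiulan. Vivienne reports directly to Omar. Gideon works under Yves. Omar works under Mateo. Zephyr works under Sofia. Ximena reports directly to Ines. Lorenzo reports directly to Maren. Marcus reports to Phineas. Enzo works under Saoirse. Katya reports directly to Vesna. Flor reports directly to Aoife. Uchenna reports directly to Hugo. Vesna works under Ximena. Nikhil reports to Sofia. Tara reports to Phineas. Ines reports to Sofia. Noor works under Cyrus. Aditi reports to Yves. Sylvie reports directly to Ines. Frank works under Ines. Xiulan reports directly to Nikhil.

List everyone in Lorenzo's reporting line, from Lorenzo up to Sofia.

Lorenzo reports to Maren. Maren reports to Sofia. Sofia is at the top.

Lorenzo -> Maren -> Sofia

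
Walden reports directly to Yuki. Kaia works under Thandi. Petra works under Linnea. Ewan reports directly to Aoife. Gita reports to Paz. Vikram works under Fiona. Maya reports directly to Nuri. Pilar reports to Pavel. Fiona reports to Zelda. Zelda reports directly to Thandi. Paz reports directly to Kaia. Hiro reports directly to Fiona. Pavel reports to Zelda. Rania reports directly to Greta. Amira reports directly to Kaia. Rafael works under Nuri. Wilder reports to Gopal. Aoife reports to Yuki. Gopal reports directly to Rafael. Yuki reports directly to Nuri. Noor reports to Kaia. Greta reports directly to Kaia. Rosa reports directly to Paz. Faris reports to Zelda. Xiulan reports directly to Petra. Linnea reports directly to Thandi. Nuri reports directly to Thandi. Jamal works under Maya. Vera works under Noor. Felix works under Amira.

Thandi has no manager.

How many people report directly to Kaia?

4

Kaia directly manages Paz, Noor, Greta, Amira. That is 4 direct reports.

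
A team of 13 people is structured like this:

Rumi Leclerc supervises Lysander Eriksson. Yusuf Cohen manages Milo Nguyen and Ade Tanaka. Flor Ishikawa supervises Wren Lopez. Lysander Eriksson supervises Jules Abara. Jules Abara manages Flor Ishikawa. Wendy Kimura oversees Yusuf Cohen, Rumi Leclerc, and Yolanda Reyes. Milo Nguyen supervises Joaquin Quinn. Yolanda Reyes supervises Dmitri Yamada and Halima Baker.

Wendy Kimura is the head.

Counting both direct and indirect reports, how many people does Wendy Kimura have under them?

12

Wendy Kimura directly manages Yusuf Cohen, Rumi Leclerc, Yolanda Reyes. Under Yusuf Cohen: Ade Tanaka, Milo Nguyen, Joaquin Quinn (3). Under Rumi Leclerc: Lysander Eriksson, Jules Abara, Flor Ishikawa, Wren Lopez (4). Under Yolanda Reyes: Halima Baker, Dmitri Yamada (2). So Wendy Kimura's organization is 3 direct reports plus everyone under them: 4 + 5 + 3 = 12.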